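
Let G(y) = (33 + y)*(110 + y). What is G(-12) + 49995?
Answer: 52053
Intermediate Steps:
G(-12) + 49995 = (3630 + (-12)² + 143*(-12)) + 49995 = (3630 + 144 - 1716) + 49995 = 2058 + 49995 = 52053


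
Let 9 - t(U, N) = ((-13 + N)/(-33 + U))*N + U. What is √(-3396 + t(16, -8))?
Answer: I*√980611/17 ≈ 58.25*I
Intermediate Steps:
t(U, N) = 9 - U - N*(-13 + N)/(-33 + U) (t(U, N) = 9 - (((-13 + N)/(-33 + U))*N + U) = 9 - (N*(-13 + N)/(-33 + U) + U) = 9 - (U + N*(-13 + N)/(-33 + U)) = 9 + (-U - N*(-13 + N)/(-33 + U)) = 9 - U - N*(-13 + N)/(-33 + U))
√(-3396 + t(16, -8)) = √(-3396 + (-297 - 1*(-8)² - 1*16² + 13*(-8) + 42*16)/(-33 + 16)) = √(-3396 + (-297 - 1*64 - 1*256 - 104 + 672)/(-17)) = √(-3396 - (-297 - 64 - 256 - 104 + 672)/17) = √(-3396 - 1/17*(-49)) = √(-3396 + 49/17) = √(-57683/17) = I*√980611/17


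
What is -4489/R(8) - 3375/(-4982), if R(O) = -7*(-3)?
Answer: -22293323/104622 ≈ -213.08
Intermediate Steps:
R(O) = 21
-4489/R(8) - 3375/(-4982) = -4489/21 - 3375/(-4982) = -4489*1/21 - 3375*(-1/4982) = -4489/21 + 3375/4982 = -22293323/104622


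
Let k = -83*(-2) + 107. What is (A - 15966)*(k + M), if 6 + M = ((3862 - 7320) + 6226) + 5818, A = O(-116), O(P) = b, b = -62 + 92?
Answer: -141081408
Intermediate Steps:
b = 30
O(P) = 30
A = 30
M = 8580 (M = -6 + (((3862 - 7320) + 6226) + 5818) = -6 + ((-3458 + 6226) + 5818) = -6 + (2768 + 5818) = -6 + 8586 = 8580)
k = 273 (k = 166 + 107 = 273)
(A - 15966)*(k + M) = (30 - 15966)*(273 + 8580) = -15936*8853 = -141081408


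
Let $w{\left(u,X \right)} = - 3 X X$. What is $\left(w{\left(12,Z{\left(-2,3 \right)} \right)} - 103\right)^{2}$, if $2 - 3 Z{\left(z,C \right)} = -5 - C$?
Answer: $\frac{167281}{9} \approx 18587.0$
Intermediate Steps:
$Z{\left(z,C \right)} = \frac{7}{3} + \frac{C}{3}$ ($Z{\left(z,C \right)} = \frac{2}{3} - \frac{-5 - C}{3} = \frac{2}{3} + \left(\frac{5}{3} + \frac{C}{3}\right) = \frac{7}{3} + \frac{C}{3}$)
$w{\left(u,X \right)} = - 3 X^{2}$
$\left(w{\left(12,Z{\left(-2,3 \right)} \right)} - 103\right)^{2} = \left(- 3 \left(\frac{7}{3} + \frac{1}{3} \cdot 3\right)^{2} - 103\right)^{2} = \left(- 3 \left(\frac{7}{3} + 1\right)^{2} - 103\right)^{2} = \left(- 3 \left(\frac{10}{3}\right)^{2} - 103\right)^{2} = \left(\left(-3\right) \frac{100}{9} - 103\right)^{2} = \left(- \frac{100}{3} - 103\right)^{2} = \left(- \frac{409}{3}\right)^{2} = \frac{167281}{9}$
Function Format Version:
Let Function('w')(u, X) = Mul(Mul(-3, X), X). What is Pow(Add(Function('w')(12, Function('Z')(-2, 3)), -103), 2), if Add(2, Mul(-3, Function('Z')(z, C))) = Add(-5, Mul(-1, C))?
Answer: Rational(167281, 9) ≈ 18587.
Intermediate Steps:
Function('Z')(z, C) = Add(Rational(7, 3), Mul(Rational(1, 3), C)) (Function('Z')(z, C) = Add(Rational(2, 3), Mul(Rational(-1, 3), Add(-5, Mul(-1, C)))) = Add(Rational(2, 3), Add(Rational(5, 3), Mul(Rational(1, 3), C))) = Add(Rational(7, 3), Mul(Rational(1, 3), C)))
Function('w')(u, X) = Mul(-3, Pow(X, 2))
Pow(Add(Function('w')(12, Function('Z')(-2, 3)), -103), 2) = Pow(Add(Mul(-3, Pow(Add(Rational(7, 3), Mul(Rational(1, 3), 3)), 2)), -103), 2) = Pow(Add(Mul(-3, Pow(Add(Rational(7, 3), 1), 2)), -103), 2) = Pow(Add(Mul(-3, Pow(Rational(10, 3), 2)), -103), 2) = Pow(Add(Mul(-3, Rational(100, 9)), -103), 2) = Pow(Add(Rational(-100, 3), -103), 2) = Pow(Rational(-409, 3), 2) = Rational(167281, 9)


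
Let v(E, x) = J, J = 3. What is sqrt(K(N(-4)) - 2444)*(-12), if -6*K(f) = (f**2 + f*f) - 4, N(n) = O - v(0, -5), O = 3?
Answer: -4*I*sqrt(21990) ≈ -593.16*I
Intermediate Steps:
v(E, x) = 3
N(n) = 0 (N(n) = 3 - 1*3 = 3 - 3 = 0)
K(f) = 2/3 - f**2/3 (K(f) = -((f**2 + f*f) - 4)/6 = -((f**2 + f**2) - 4)/6 = -(2*f**2 - 4)/6 = -(-4 + 2*f**2)/6 = 2/3 - f**2/3)
sqrt(K(N(-4)) - 2444)*(-12) = sqrt((2/3 - 1/3*0**2) - 2444)*(-12) = sqrt((2/3 - 1/3*0) - 2444)*(-12) = sqrt((2/3 + 0) - 2444)*(-12) = sqrt(2/3 - 2444)*(-12) = sqrt(-7330/3)*(-12) = (I*sqrt(21990)/3)*(-12) = -4*I*sqrt(21990)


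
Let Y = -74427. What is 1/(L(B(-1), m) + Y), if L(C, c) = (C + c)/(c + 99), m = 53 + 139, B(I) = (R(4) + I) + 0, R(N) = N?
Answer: -97/7219354 ≈ -1.3436e-5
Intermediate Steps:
B(I) = 4 + I (B(I) = (4 + I) + 0 = 4 + I)
m = 192
L(C, c) = (C + c)/(99 + c)
1/(L(B(-1), m) + Y) = 1/(((4 - 1) + 192)/(99 + 192) - 74427) = 1/((3 + 192)/291 - 74427) = 1/((1/291)*195 - 74427) = 1/(65/97 - 74427) = 1/(-7219354/97) = -97/7219354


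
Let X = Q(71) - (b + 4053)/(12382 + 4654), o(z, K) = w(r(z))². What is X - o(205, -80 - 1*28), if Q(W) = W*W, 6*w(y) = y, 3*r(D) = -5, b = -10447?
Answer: 6956567995/1379916 ≈ 5041.3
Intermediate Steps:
r(D) = -5/3 (r(D) = (⅓)*(-5) = -5/3)
w(y) = y/6
o(z, K) = 25/324 (o(z, K) = ((⅙)*(-5/3))² = (-5/18)² = 25/324)
Q(W) = W²
X = 42942435/8518 (X = 71² - (-10447 + 4053)/(12382 + 4654) = 5041 - (-6394)/17036 = 5041 - 1*(-3197/8518) = 5041 + 3197/8518 = 42942435/8518 ≈ 5041.4)
X - o(205, -80 - 1*28) = 42942435/8518 - 1*25/324 = 42942435/8518 - 25/324 = 6956567995/1379916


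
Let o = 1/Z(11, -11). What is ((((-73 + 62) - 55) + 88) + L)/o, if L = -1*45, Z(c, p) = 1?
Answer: -23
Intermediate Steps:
L = -45
o = 1 (o = 1/1 = 1)
((((-73 + 62) - 55) + 88) + L)/o = ((((-73 + 62) - 55) + 88) - 45)/1 = (((-11 - 55) + 88) - 45)*1 = ((-66 + 88) - 45)*1 = (22 - 45)*1 = -23*1 = -23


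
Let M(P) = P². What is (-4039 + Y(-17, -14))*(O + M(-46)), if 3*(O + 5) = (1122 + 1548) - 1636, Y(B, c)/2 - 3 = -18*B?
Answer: -25202507/3 ≈ -8.4008e+6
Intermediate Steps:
Y(B, c) = 6 - 36*B (Y(B, c) = 6 + 2*(-18*B) = 6 - 36*B)
O = 1019/3 (O = -5 + ((1122 + 1548) - 1636)/3 = -5 + (2670 - 1636)/3 = -5 + (⅓)*1034 = -5 + 1034/3 = 1019/3 ≈ 339.67)
(-4039 + Y(-17, -14))*(O + M(-46)) = (-4039 + (6 - 36*(-17)))*(1019/3 + (-46)²) = (-4039 + (6 + 612))*(1019/3 + 2116) = (-4039 + 618)*(7367/3) = -3421*7367/3 = -25202507/3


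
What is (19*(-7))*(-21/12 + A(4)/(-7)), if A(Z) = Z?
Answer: 1235/4 ≈ 308.75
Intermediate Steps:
(19*(-7))*(-21/12 + A(4)/(-7)) = (19*(-7))*(-21/12 + 4/(-7)) = -133*(-21*1/12 + 4*(-1/7)) = -133*(-7/4 - 4/7) = -133*(-65/28) = 1235/4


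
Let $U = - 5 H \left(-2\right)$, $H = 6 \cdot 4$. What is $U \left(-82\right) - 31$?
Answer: $-19711$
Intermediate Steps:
$H = 24$
$U = 240$ ($U = \left(-5\right) 24 \left(-2\right) = \left(-120\right) \left(-2\right) = 240$)
$U \left(-82\right) - 31 = 240 \left(-82\right) - 31 = -19680 - 31 = -19711$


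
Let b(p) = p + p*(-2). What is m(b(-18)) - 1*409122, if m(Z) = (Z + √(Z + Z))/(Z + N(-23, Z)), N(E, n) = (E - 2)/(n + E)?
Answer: -9409782/23 ≈ -4.0912e+5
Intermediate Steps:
N(E, n) = (-2 + E)/(E + n)
b(p) = -p (b(p) = p - 2*p = -p)
m(Z) = (Z + √2*√Z)/(Z - 25/(-23 + Z)) (m(Z) = (Z + √(Z + Z))/(Z + (-2 - 23)/(-23 + Z)) = (Z + √(2*Z))/(Z - 25/(-23 + Z)) = (Z + √2*√Z)/(Z - 25/(-23 + Z)))
m(b(-18)) - 1*409122 = (-23 - 1*(-18))*(-1*(-18) + √2*√(-1*(-18)))/(-25 + (-1*(-18))*(-23 - 1*(-18))) - 1*409122 = (-23 + 18)*(18 + √2*√18)/(-25 + 18*(-23 + 18)) - 409122 = -5*(18 + √2*(3*√2))/(-25 + 18*(-5)) - 409122 = -5*(18 + 6)/(-25 - 90) - 409122 = -5*24/(-115) - 409122 = -1/115*(-5)*24 - 409122 = 24/23 - 409122 = -9409782/23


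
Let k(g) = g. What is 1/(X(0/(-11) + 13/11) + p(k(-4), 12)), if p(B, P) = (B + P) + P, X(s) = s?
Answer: 11/233 ≈ 0.047210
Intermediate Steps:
p(B, P) = B + 2*P
1/(X(0/(-11) + 13/11) + p(k(-4), 12)) = 1/((0/(-11) + 13/11) + (-4 + 2*12)) = 1/((0*(-1/11) + 13*(1/11)) + (-4 + 24)) = 1/((0 + 13/11) + 20) = 1/(13/11 + 20) = 1/(233/11) = 11/233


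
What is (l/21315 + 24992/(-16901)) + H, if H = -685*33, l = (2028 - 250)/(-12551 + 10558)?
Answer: -2318675208275299/102566845185 ≈ -22606.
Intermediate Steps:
l = -1778/1993 (l = 1778/(-1993) = 1778*(-1/1993) = -1778/1993 ≈ -0.89212)
H = -22605
(l/21315 + 24992/(-16901)) + H = (-1778/1993/21315 + 24992/(-16901)) - 22605 = (-1778/1993*1/21315 + 24992*(-1/16901)) - 22605 = (-254/6068685 - 24992/16901) - 22605 = -151672868374/102566845185 - 22605 = -2318675208275299/102566845185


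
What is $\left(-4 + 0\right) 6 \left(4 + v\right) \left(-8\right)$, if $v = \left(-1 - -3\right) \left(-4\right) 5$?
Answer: $-6912$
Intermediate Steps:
$v = -40$ ($v = \left(-1 + 3\right) \left(-4\right) 5 = 2 \left(-4\right) 5 = \left(-8\right) 5 = -40$)
$\left(-4 + 0\right) 6 \left(4 + v\right) \left(-8\right) = \left(-4 + 0\right) 6 \left(4 - 40\right) \left(-8\right) = \left(-4\right) 6 \left(-36\right) \left(-8\right) = \left(-24\right) \left(-36\right) \left(-8\right) = 864 \left(-8\right) = -6912$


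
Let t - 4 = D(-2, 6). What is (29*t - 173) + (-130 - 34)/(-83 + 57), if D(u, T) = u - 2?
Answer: -2167/13 ≈ -166.69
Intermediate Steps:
D(u, T) = -2 + u
t = 0 (t = 4 + (-2 - 2) = 4 - 4 = 0)
(29*t - 173) + (-130 - 34)/(-83 + 57) = (29*0 - 173) + (-130 - 34)/(-83 + 57) = (0 - 173) - 164/(-26) = -173 - 164*(-1/26) = -173 + 82/13 = -2167/13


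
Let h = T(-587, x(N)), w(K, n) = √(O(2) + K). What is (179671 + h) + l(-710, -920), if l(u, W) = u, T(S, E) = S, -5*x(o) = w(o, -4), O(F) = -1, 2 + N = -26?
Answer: 178374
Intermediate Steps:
N = -28 (N = -2 - 26 = -28)
w(K, n) = √(-1 + K)
x(o) = -√(-1 + o)/5
h = -587
(179671 + h) + l(-710, -920) = (179671 - 587) - 710 = 179084 - 710 = 178374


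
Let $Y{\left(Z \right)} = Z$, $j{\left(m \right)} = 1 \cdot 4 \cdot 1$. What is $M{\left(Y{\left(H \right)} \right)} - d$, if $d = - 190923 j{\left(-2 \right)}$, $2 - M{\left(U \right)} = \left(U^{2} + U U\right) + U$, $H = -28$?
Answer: $762154$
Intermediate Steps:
$j{\left(m \right)} = 4$ ($j{\left(m \right)} = 4 \cdot 1 = 4$)
$M{\left(U \right)} = 2 - U - 2 U^{2}$ ($M{\left(U \right)} = 2 - \left(\left(U^{2} + U U\right) + U\right) = 2 - \left(\left(U^{2} + U^{2}\right) + U\right) = 2 - \left(2 U^{2} + U\right) = 2 - \left(U + 2 U^{2}\right) = 2 - U - 2 U^{2}$)
$d = -763692$ ($d = \left(-190923\right) 4 = -763692$)
$M{\left(Y{\left(H \right)} \right)} - d = \left(2 - -28 - 2 \left(-28\right)^{2}\right) - -763692 = \left(2 + 28 - 1568\right) + 763692 = -1538 + 763692 = 762154$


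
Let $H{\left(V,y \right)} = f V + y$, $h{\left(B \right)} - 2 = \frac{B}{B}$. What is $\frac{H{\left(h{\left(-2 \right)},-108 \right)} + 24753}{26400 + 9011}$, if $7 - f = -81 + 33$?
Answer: $\frac{24810}{35411} \approx 0.70063$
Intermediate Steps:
$f = 55$ ($f = 7 - \left(-81 + 33\right) = 7 - -48 = 7 + 48 = 55$)
$h{\left(B \right)} = 3$ ($h{\left(B \right)} = 2 + \frac{B}{B} = 2 + 1 = 3$)
$H{\left(V,y \right)} = y + 55 V$ ($H{\left(V,y \right)} = 55 V + y = y + 55 V$)
$\frac{H{\left(h{\left(-2 \right)},-108 \right)} + 24753}{26400 + 9011} = \frac{\left(-108 + 55 \cdot 3\right) + 24753}{26400 + 9011} = \frac{\left(-108 + 165\right) + 24753}{35411} = \left(57 + 24753\right) \frac{1}{35411} = 24810 \cdot \frac{1}{35411} = \frac{24810}{35411}$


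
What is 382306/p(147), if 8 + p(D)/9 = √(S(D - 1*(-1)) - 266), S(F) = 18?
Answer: -382306/351 - 191153*I*√62/702 ≈ -1089.2 - 2144.1*I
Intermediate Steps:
p(D) = -72 + 18*I*√62 (p(D) = -72 + 9*√(18 - 266) = -72 + 9*√(-248) = -72 + 9*(2*I*√62) = -72 + 18*I*√62)
382306/p(147) = 382306/(-72 + 18*I*√62)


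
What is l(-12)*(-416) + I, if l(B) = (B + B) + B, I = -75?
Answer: 14901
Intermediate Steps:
l(B) = 3*B (l(B) = 2*B + B = 3*B)
l(-12)*(-416) + I = (3*(-12))*(-416) - 75 = -36*(-416) - 75 = 14976 - 75 = 14901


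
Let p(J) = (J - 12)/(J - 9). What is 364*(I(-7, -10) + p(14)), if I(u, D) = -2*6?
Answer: -21112/5 ≈ -4222.4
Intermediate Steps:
I(u, D) = -12
p(J) = (-12 + J)/(-9 + J)
364*(I(-7, -10) + p(14)) = 364*(-12 + (-12 + 14)/(-9 + 14)) = 364*(-12 + 2/5) = 364*(-58/5) = -21112/5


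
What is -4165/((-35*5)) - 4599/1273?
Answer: 128492/6365 ≈ 20.187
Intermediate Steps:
-4165/((-35*5)) - 4599/1273 = -4165/(-175) - 4599*1/1273 = -4165*(-1/175) - 4599/1273 = 119/5 - 4599/1273 = 128492/6365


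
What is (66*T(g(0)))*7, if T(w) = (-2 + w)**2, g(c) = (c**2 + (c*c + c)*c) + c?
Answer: 1848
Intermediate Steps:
g(c) = c + c**2 + c*(c + c**2) (g(c) = (c**2 + (c**2 + c)*c) + c = (c**2 + (c + c**2)*c) + c = (c**2 + c*(c + c**2)) + c = c + c**2 + c*(c + c**2))
(66*T(g(0)))*7 = (66*(-2 + 0*(1 + 0**2 + 2*0))**2)*7 = (66*(-2 + 0*(1 + 0 + 0))**2)*7 = (66*(-2 + 0*1)**2)*7 = (66*(-2 + 0)**2)*7 = (66*(-2)**2)*7 = (66*4)*7 = 264*7 = 1848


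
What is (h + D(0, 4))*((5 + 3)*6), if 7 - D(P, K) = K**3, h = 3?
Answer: -2592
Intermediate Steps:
D(P, K) = 7 - K**3
(h + D(0, 4))*((5 + 3)*6) = (3 + (7 - 1*4**3))*((5 + 3)*6) = (3 + (7 - 1*64))*(8*6) = (3 + (7 - 64))*48 = (3 - 57)*48 = -54*48 = -2592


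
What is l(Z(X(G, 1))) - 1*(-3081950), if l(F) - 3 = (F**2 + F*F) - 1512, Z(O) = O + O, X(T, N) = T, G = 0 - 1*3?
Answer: 3080513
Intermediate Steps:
G = -3 (G = 0 - 3 = -3)
Z(O) = 2*O
l(F) = -1509 + 2*F**2 (l(F) = 3 + ((F**2 + F*F) - 1512) = 3 + ((F**2 + F**2) - 1512) = 3 + (2*F**2 - 1512) = 3 + (-1512 + 2*F**2) = -1509 + 2*F**2)
l(Z(X(G, 1))) - 1*(-3081950) = (-1509 + 2*(2*(-3))**2) - 1*(-3081950) = (-1509 + 2*(-6)**2) + 3081950 = (-1509 + 2*36) + 3081950 = (-1509 + 72) + 3081950 = -1437 + 3081950 = 3080513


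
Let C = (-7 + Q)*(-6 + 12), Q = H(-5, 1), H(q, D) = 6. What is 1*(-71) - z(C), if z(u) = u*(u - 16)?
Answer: -203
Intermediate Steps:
Q = 6
C = -6 (C = (-7 + 6)*(-6 + 12) = -1*6 = -6)
z(u) = u*(-16 + u)
1*(-71) - z(C) = 1*(-71) - (-6)*(-16 - 6) = -71 - (-6)*(-22) = -71 - 1*132 = -71 - 132 = -203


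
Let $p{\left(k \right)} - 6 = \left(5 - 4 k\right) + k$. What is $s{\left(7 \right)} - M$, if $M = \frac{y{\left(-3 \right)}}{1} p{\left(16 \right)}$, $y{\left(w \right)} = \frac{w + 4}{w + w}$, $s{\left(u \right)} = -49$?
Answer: $- \frac{331}{6} \approx -55.167$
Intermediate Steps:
$y{\left(w \right)} = \frac{4 + w}{2 w}$
$p{\left(k \right)} = 11 - 3 k$ ($p{\left(k \right)} = 6 - \left(-5 + 3 k\right) = 11 - 3 k$)
$M = \frac{37}{6}$ ($M = \frac{\frac{1}{2} \frac{1}{-3} \left(4 - 3\right)}{1} \left(11 - 48\right) = \frac{1}{2} \left(- \frac{1}{3}\right) 1 \cdot 1 \left(11 - 48\right) = \left(- \frac{1}{6}\right) 1 \left(-37\right) = \left(- \frac{1}{6}\right) \left(-37\right) = \frac{37}{6} \approx 6.1667$)
$s{\left(7 \right)} - M = -49 - \frac{37}{6} = - \frac{331}{6}$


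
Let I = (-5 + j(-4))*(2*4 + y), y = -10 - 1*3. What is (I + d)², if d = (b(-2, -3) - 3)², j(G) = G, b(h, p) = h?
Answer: 4900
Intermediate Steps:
y = -13 (y = -10 - 3 = -13)
I = 45 (I = (-5 - 4)*(2*4 - 13) = -9*(8 - 13) = -9*(-5) = 45)
d = 25 (d = (-2 - 3)² = (-5)² = 25)
(I + d)² = (45 + 25)² = 70² = 4900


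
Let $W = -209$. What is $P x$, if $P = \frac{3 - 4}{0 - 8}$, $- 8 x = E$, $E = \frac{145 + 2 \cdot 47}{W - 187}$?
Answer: $\frac{239}{25344} \approx 0.0094302$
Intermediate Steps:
$E = - \frac{239}{396}$ ($E = \frac{145 + 2 \cdot 47}{-209 - 187} = \frac{145 + 94}{-209 - 187} = \frac{239}{-396} = 239 \left(- \frac{1}{396}\right) = - \frac{239}{396} \approx -0.60354$)
$x = \frac{239}{3168}$ ($x = \left(- \frac{1}{8}\right) \left(- \frac{239}{396}\right) = \frac{239}{3168} \approx 0.075442$)
$P = \frac{1}{8}$ ($P = - \frac{1}{-8} = \left(-1\right) \left(- \frac{1}{8}\right) = \frac{1}{8} \approx 0.125$)
$P x = \frac{1}{8} \cdot \frac{239}{3168} = \frac{239}{25344}$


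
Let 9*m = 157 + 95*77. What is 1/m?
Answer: 9/7472 ≈ 0.0012045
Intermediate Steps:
m = 7472/9 (m = (157 + 95*77)/9 = (157 + 7315)/9 = (1/9)*7472 = 7472/9 ≈ 830.22)
1/m = 1/(7472/9) = 9/7472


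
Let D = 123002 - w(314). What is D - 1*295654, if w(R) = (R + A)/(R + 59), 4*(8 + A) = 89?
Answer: -257598097/1492 ≈ -1.7265e+5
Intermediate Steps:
A = 57/4 (A = -8 + (¼)*89 = -8 + 89/4 = 57/4 ≈ 14.250)
w(R) = (57/4 + R)/(59 + R) (w(R) = (R + 57/4)/(R + 59) = (57/4 + R)/(59 + R))
D = 183517671/1492 (D = 123002 - (57/4 + 314)/(59 + 314) = 123002 - 1313/(373*4) = 123002 - 1*1313/1492 = 123002 - 1313/1492 = 183517671/1492 ≈ 1.2300e+5)
D - 1*295654 = 183517671/1492 - 1*295654 = 183517671/1492 - 295654 = -257598097/1492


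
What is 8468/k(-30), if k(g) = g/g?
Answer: 8468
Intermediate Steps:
k(g) = 1
8468/k(-30) = 8468/1 = 8468*1 = 8468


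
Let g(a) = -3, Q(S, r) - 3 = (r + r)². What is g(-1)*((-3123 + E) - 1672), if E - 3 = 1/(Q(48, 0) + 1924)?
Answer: 27702549/1927 ≈ 14376.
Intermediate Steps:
Q(S, r) = 3 + 4*r² (Q(S, r) = 3 + (r + r)² = 3 + (2*r)² = 3 + 4*r²)
E = 5782/1927 (E = 3 + 1/((3 + 4*0²) + 1924) = 3 + 1/((3 + 4*0) + 1924) = 3 + 1/((3 + 0) + 1924) = 3 + 1/(3 + 1924) = 3 + 1/1927 = 5782/1927 ≈ 3.0005)
g(-1)*((-3123 + E) - 1672) = -3*((-3123 + 5782/1927) - 1672) = -3*(-6012239/1927 - 1672) = -3*(-9234183/1927) = 27702549/1927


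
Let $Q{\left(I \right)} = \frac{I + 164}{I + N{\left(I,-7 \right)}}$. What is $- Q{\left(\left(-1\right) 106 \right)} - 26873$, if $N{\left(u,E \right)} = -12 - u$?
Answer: $- \frac{161209}{6} \approx -26868.0$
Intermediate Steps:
$Q{\left(I \right)} = - \frac{41}{3} - \frac{I}{12}$ ($Q{\left(I \right)} = \frac{I + 164}{I - \left(12 + I\right)} = \frac{164 + I}{-12} = \left(164 + I\right) \left(- \frac{1}{12}\right) = - \frac{41}{3} - \frac{I}{12}$)
$- Q{\left(\left(-1\right) 106 \right)} - 26873 = - (- \frac{41}{3} - \frac{\left(-1\right) 106}{12}) - 26873 = - (- \frac{41}{3} - - \frac{53}{6}) - 26873 = - (- \frac{41}{3} + \frac{53}{6}) - 26873 = \left(-1\right) \left(- \frac{29}{6}\right) - 26873 = \frac{29}{6} - 26873 = - \frac{161209}{6}$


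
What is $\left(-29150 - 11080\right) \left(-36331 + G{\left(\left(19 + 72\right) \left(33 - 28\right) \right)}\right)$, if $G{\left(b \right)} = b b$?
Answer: $-6867019620$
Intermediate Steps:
$G{\left(b \right)} = b^{2}$
$\left(-29150 - 11080\right) \left(-36331 + G{\left(\left(19 + 72\right) \left(33 - 28\right) \right)}\right) = \left(-29150 - 11080\right) \left(-36331 + \left(\left(19 + 72\right) \left(33 - 28\right)\right)^{2}\right) = - 40230 \left(-36331 + \left(91 \cdot 5\right)^{2}\right) = - 40230 \left(-36331 + 455^{2}\right) = - 40230 \left(-36331 + 207025\right) = \left(-40230\right) 170694 = -6867019620$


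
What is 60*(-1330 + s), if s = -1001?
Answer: -139860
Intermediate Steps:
60*(-1330 + s) = 60*(-1330 - 1001) = 60*(-2331) = -139860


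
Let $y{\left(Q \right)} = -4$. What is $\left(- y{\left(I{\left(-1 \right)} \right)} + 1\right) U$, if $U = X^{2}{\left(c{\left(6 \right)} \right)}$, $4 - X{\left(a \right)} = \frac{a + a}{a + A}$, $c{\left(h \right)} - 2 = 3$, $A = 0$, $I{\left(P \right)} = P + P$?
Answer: $20$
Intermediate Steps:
$I{\left(P \right)} = 2 P$
$c{\left(h \right)} = 5$ ($c{\left(h \right)} = 2 + 3 = 5$)
$X{\left(a \right)} = 2$ ($X{\left(a \right)} = 4 - \frac{a + a}{a + 0} = 4 - \frac{2 a}{a} = 4 - 2 = 2$)
$U = 4$ ($U = 2^{2} = 4$)
$\left(- y{\left(I{\left(-1 \right)} \right)} + 1\right) U = \left(\left(-1\right) \left(-4\right) + 1\right) 4 = \left(4 + 1\right) 4 = 5 \cdot 4 = 20$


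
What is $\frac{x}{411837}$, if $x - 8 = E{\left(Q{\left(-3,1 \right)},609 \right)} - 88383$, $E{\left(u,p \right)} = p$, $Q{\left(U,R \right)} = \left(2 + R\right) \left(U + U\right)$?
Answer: $- \frac{87766}{411837} \approx -0.21311$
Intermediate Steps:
$Q{\left(U,R \right)} = 2 U \left(2 + R\right)$ ($Q{\left(U,R \right)} = \left(2 + R\right) 2 U = 2 U \left(2 + R\right)$)
$x = -87766$ ($x = 8 + \left(609 - 88383\right) = 8 - 87774 = -87766$)
$\frac{x}{411837} = - \frac{87766}{411837}$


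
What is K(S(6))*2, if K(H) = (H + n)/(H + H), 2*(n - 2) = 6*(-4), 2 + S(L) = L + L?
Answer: 0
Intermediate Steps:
S(L) = -2 + 2*L (S(L) = -2 + (L + L) = -2 + 2*L)
n = -10 (n = 2 + (6*(-4))/2 = 2 + (½)*(-24) = 2 - 12 = -10)
K(H) = (-10 + H)/(2*H) (K(H) = (H - 10)/(H + H) = (-10 + H)/((2*H)) = (-10 + H)*(1/(2*H)) = (-10 + H)/(2*H))
K(S(6))*2 = ((-10 + (-2 + 2*6))/(2*(-2 + 2*6)))*2 = ((-10 + (-2 + 12))/(2*(-2 + 12)))*2 = ((½)*(-10 + 10)/10)*2 = ((½)*(⅒)*0)*2 = 0*2 = 0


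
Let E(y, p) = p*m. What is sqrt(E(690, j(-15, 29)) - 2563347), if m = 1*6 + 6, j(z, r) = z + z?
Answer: I*sqrt(2563707) ≈ 1601.2*I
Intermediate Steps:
j(z, r) = 2*z
m = 12 (m = 6 + 6 = 12)
E(y, p) = 12*p (E(y, p) = p*12 = 12*p)
sqrt(E(690, j(-15, 29)) - 2563347) = sqrt(12*(2*(-15)) - 2563347) = sqrt(12*(-30) - 2563347) = sqrt(-360 - 2563347) = sqrt(-2563707) = I*sqrt(2563707)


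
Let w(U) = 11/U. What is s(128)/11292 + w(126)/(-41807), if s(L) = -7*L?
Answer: -393330607/4956888762 ≈ -0.079350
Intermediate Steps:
s(128)/11292 + w(126)/(-41807) = -7*128/11292 + (11/126)/(-41807) = -896*1/11292 + (11*(1/126))*(-1/41807) = -224/2823 + (11/126)*(-1/41807) = -224/2823 - 11/5267682 = -393330607/4956888762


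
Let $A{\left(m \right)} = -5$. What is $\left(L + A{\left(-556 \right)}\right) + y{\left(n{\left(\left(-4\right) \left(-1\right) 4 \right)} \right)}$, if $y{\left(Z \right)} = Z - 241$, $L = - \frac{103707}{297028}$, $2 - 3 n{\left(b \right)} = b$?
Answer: $- \frac{223676177}{891084} \approx -251.02$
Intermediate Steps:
$n{\left(b \right)} = \frac{2}{3} - \frac{b}{3}$
$L = - \frac{103707}{297028}$ ($L = \left(-103707\right) \frac{1}{297028} = - \frac{103707}{297028} \approx -0.34915$)
$y{\left(Z \right)} = -241 + Z$
$\left(L + A{\left(-556 \right)}\right) + y{\left(n{\left(\left(-4\right) \left(-1\right) 4 \right)} \right)} = \left(- \frac{103707}{297028} - 5\right) - \left(\frac{721}{3} + \frac{1}{3} \left(\left(-4\right) \left(-1\right)\right) 4\right) = - \frac{1588847}{297028} - \left(\frac{721}{3} + \frac{1}{3} \cdot 4 \cdot 4\right) = - \frac{1588847}{297028} + \left(-241 + \left(\frac{2}{3} - \frac{16}{3}\right)\right) = - \frac{1588847}{297028} - \frac{737}{3} = - \frac{223676177}{891084}$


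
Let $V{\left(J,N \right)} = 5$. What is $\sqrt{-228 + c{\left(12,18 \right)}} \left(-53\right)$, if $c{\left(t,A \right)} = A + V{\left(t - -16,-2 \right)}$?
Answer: $- 53 i \sqrt{205} \approx - 758.84 i$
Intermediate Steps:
$c{\left(t,A \right)} = 5 + A$ ($c{\left(t,A \right)} = A + 5 = 5 + A$)
$\sqrt{-228 + c{\left(12,18 \right)}} \left(-53\right) = \sqrt{-228 + \left(5 + 18\right)} \left(-53\right) = \sqrt{-228 + 23} \left(-53\right) = \sqrt{-205} \left(-53\right) = i \sqrt{205} \left(-53\right) = - 53 i \sqrt{205}$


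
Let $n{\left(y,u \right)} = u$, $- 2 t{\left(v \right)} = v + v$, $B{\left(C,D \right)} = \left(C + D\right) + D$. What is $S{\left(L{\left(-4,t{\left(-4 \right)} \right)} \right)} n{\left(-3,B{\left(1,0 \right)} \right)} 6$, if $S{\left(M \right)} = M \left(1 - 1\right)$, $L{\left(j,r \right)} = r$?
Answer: $0$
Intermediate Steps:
$B{\left(C,D \right)} = C + 2 D$
$t{\left(v \right)} = - v$ ($t{\left(v \right)} = - \frac{v + v}{2} = - \frac{2 v}{2} = - v$)
$S{\left(M \right)} = 0$ ($S{\left(M \right)} = M 0 = 0$)
$S{\left(L{\left(-4,t{\left(-4 \right)} \right)} \right)} n{\left(-3,B{\left(1,0 \right)} \right)} 6 = 0 \left(1 + 2 \cdot 0\right) 6 = 0 \left(1 + 0\right) 6 = 0 \cdot 1 \cdot 6 = 0 \cdot 6 = 0$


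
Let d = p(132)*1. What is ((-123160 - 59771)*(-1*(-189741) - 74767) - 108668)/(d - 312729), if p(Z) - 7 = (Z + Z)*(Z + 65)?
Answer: 10516208731/130357 ≈ 80672.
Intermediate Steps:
p(Z) = 7 + 2*Z*(65 + Z) (p(Z) = 7 + (Z + Z)*(Z + 65) = 7 + (2*Z)*(65 + Z) = 7 + 2*Z*(65 + Z))
d = 52015 (d = (7 + 2*132² + 130*132)*1 = (7 + 2*17424 + 17160)*1 = (7 + 34848 + 17160)*1 = 52015*1 = 52015)
((-123160 - 59771)*(-1*(-189741) - 74767) - 108668)/(d - 312729) = ((-123160 - 59771)*(-1*(-189741) - 74767) - 108668)/(52015 - 312729) = (-182931*(189741 - 74767) - 108668)/(-260714) = (-182931*114974 - 108668)*(-1/260714) = (-21032308794 - 108668)*(-1/260714) = -21032417462*(-1/260714) = 10516208731/130357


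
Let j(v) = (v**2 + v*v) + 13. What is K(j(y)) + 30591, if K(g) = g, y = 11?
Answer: 30846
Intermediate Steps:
j(v) = 13 + 2*v**2 (j(v) = (v**2 + v**2) + 13 = 2*v**2 + 13 = 13 + 2*v**2)
K(j(y)) + 30591 = (13 + 2*11**2) + 30591 = (13 + 2*121) + 30591 = (13 + 242) + 30591 = 255 + 30591 = 30846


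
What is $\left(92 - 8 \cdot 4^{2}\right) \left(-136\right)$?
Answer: $4896$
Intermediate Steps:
$\left(92 - 8 \cdot 4^{2}\right) \left(-136\right) = \left(92 - 128\right) \left(-136\right) = \left(-36\right) \left(-136\right) = 4896$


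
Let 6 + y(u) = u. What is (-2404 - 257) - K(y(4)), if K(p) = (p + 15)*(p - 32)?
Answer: -2219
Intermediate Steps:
y(u) = -6 + u
K(p) = (-32 + p)*(15 + p) (K(p) = (15 + p)*(-32 + p) = (-32 + p)*(15 + p))
(-2404 - 257) - K(y(4)) = (-2404 - 257) - (-480 + (-6 + 4)² - 17*(-6 + 4)) = -2661 - (-480 + (-2)² - 17*(-2)) = -2661 - (-480 + 4 + 34) = -2661 - 1*(-442) = -2661 + 442 = -2219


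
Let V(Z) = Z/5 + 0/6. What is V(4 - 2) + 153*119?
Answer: 91037/5 ≈ 18207.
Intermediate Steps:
V(Z) = Z/5 (V(Z) = Z*(⅕) + 0*(⅙) = Z/5 + 0 = Z/5)
V(4 - 2) + 153*119 = (4 - 2)/5 + 153*119 = (⅕)*2 + 18207 = ⅖ + 18207 = 91037/5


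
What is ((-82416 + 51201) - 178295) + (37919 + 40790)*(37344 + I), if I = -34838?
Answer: 197035244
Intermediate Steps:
((-82416 + 51201) - 178295) + (37919 + 40790)*(37344 + I) = ((-82416 + 51201) - 178295) + (37919 + 40790)*(37344 - 34838) = (-31215 - 178295) + 78709*2506 = -209510 + 197244754 = 197035244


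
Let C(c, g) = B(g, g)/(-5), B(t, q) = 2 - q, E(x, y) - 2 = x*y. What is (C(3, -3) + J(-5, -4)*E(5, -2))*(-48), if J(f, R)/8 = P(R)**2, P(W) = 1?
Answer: 3120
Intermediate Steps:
E(x, y) = 2 + x*y
J(f, R) = 8 (J(f, R) = 8*1**2 = 8*1 = 8)
C(c, g) = -2/5 + g/5 (C(c, g) = (2 - g)/(-5) = (2 - g)*(-1/5) = -2/5 + g/5)
(C(3, -3) + J(-5, -4)*E(5, -2))*(-48) = ((-2/5 + (1/5)*(-3)) + 8*(2 + 5*(-2)))*(-48) = ((-2/5 - 3/5) + 8*(2 - 10))*(-48) = (-1 + 8*(-8))*(-48) = (-1 - 64)*(-48) = -65*(-48) = 3120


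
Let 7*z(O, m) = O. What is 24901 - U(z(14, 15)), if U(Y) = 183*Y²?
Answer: 24169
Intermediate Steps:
z(O, m) = O/7
24901 - U(z(14, 15)) = 24901 - 183*((⅐)*14)² = 24901 - 183*2² = 24901 - 183*4 = 24901 - 1*732 = 24901 - 732 = 24169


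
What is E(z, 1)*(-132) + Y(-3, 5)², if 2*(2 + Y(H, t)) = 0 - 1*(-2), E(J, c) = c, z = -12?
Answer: -131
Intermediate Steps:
Y(H, t) = -1 (Y(H, t) = -2 + (0 - 1*(-2))/2 = -2 + (0 + 2)/2 = -2 + (½)*2 = -2 + 1 = -1)
E(z, 1)*(-132) + Y(-3, 5)² = 1*(-132) + (-1)² = -132 + 1 = -131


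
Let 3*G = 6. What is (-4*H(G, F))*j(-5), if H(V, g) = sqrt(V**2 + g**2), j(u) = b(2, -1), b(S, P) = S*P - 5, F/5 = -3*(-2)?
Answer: 56*sqrt(226) ≈ 841.86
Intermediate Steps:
G = 2 (G = (1/3)*6 = 2)
F = 30 (F = 5*(-3*(-2)) = 5*6 = 30)
b(S, P) = -5 + P*S (b(S, P) = P*S - 5 = -5 + P*S)
j(u) = -7 (j(u) = -5 - 1*2 = -5 - 2 = -7)
(-4*H(G, F))*j(-5) = -4*sqrt(2**2 + 30**2)*(-7) = -4*sqrt(4 + 900)*(-7) = -8*sqrt(226)*(-7) = 56*sqrt(226)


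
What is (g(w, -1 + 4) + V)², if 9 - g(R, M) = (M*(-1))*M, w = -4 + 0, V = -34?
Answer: 256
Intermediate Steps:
w = -4
g(R, M) = 9 + M² (g(R, M) = 9 - M*(-1)*M = 9 - (-M)*M = 9 - (-1)*M² = 9 + M²)
(g(w, -1 + 4) + V)² = ((9 + (-1 + 4)²) - 34)² = ((9 + 3²) - 34)² = ((9 + 9) - 34)² = (18 - 34)² = (-16)² = 256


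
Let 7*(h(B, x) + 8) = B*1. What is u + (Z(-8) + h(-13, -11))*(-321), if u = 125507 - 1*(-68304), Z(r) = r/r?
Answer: 1376579/7 ≈ 1.9665e+5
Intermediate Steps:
Z(r) = 1
h(B, x) = -8 + B/7 (h(B, x) = -8 + (B*1)/7 = -8 + B/7)
u = 193811 (u = 125507 + 68304 = 193811)
u + (Z(-8) + h(-13, -11))*(-321) = 193811 + (1 + (-8 + (⅐)*(-13)))*(-321) = 193811 + (1 + (-8 - 13/7))*(-321) = 193811 + (1 - 69/7)*(-321) = 193811 - 62/7*(-321) = 193811 + 19902/7 = 1376579/7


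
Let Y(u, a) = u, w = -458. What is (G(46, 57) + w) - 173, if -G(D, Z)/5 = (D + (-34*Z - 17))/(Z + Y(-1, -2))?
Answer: -25791/56 ≈ -460.55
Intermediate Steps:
G(D, Z) = -5*(-17 + D - 34*Z)/(-1 + Z) (G(D, Z) = -5*(D + (-34*Z - 17))/(Z - 1) = -5*(D + (-17 - 34*Z))/(-1 + Z) = -5*(-17 + D - 34*Z)/(-1 + Z))
(G(46, 57) + w) - 173 = (5*(17 - 1*46 + 34*57)/(-1 + 57) - 458) - 173 = (5*(17 - 46 + 1938)/56 - 458) - 173 = (5*(1/56)*1909 - 458) - 173 = (9545/56 - 458) - 173 = -16103/56 - 173 = -25791/56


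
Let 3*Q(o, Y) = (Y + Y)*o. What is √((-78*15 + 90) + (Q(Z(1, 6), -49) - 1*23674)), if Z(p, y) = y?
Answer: 5*I*√998 ≈ 157.96*I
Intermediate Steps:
Q(o, Y) = 2*Y*o/3 (Q(o, Y) = ((Y + Y)*o)/3 = ((2*Y)*o)/3 = (2*Y*o)/3 = 2*Y*o/3)
√((-78*15 + 90) + (Q(Z(1, 6), -49) - 1*23674)) = √((-78*15 + 90) + ((⅔)*(-49)*6 - 1*23674)) = √((-1170 + 90) + (-196 - 23674)) = √(-1080 - 23870) = √(-24950) = 5*I*√998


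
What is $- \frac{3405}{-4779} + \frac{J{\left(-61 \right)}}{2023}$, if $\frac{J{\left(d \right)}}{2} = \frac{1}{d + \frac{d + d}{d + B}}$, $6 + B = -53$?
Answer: $\frac{140059165}{196580979} \approx 0.71248$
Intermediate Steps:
$B = -59$ ($B = -6 - 53 = -59$)
$J{\left(d \right)} = \frac{2}{d + \frac{2 d}{-59 + d}}$ ($J{\left(d \right)} = \frac{2}{d + \frac{d + d}{d - 59}} = \frac{2}{d + \frac{2 d}{-59 + d}}$)
$- \frac{3405}{-4779} + \frac{J{\left(-61 \right)}}{2023} = - \frac{3405}{-4779} + \frac{2 \frac{1}{-61} \frac{1}{-57 - 61} \left(-59 - 61\right)}{2023} = \left(-3405\right) \left(- \frac{1}{4779}\right) + 2 \left(- \frac{1}{61}\right) \frac{1}{-118} \left(-120\right) \frac{1}{2023} = \frac{1135}{1593} + 2 \left(- \frac{1}{61}\right) \left(- \frac{1}{118}\right) \left(-120\right) \frac{1}{2023} = \frac{1135}{1593} - \frac{120}{7280777} = \frac{140059165}{196580979}$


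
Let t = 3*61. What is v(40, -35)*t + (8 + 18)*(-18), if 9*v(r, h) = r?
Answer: 1036/3 ≈ 345.33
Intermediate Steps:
v(r, h) = r/9
t = 183
v(40, -35)*t + (8 + 18)*(-18) = ((⅑)*40)*183 + (8 + 18)*(-18) = (40/9)*183 + 26*(-18) = 2440/3 - 468 = 1036/3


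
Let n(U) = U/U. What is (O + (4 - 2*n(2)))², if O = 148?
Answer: 22500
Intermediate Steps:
n(U) = 1
(O + (4 - 2*n(2)))² = (148 + (4 - 2*1))² = (148 + (4 - 2))² = (148 + 2)² = 150² = 22500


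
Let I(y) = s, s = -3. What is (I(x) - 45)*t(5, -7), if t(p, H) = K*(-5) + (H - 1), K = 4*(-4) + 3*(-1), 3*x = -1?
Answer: -4176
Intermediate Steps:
x = -⅓ (x = (⅓)*(-1) = -⅓ ≈ -0.33333)
K = -19 (K = -16 - 3 = -19)
t(p, H) = 94 + H (t(p, H) = -19*(-5) + (H - 1) = 95 + (-1 + H) = 94 + H)
I(y) = -3
(I(x) - 45)*t(5, -7) = (-3 - 45)*(94 - 7) = -48*87 = -4176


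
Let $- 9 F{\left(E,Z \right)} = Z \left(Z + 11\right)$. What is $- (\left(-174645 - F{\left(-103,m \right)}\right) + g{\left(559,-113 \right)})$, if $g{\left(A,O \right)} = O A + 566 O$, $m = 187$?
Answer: $297656$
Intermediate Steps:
$g{\left(A,O \right)} = 566 O + A O$ ($g{\left(A,O \right)} = A O + 566 O = 566 O + A O$)
$F{\left(E,Z \right)} = - \frac{Z \left(11 + Z\right)}{9}$ ($F{\left(E,Z \right)} = - \frac{Z \left(Z + 11\right)}{9} = - \frac{Z \left(11 + Z\right)}{9}$)
$- (\left(-174645 - F{\left(-103,m \right)}\right) + g{\left(559,-113 \right)}) = - (\left(-174645 - \left(- \frac{1}{9}\right) 187 \left(11 + 187\right)\right) - 113 \left(566 + 559\right)) = - (\left(-174645 - \left(- \frac{1}{9}\right) 187 \cdot 198\right) - 127125) = - (\left(-174645 - -4114\right) - 127125) = - (\left(-174645 + 4114\right) - 127125) = - (-170531 - 127125) = \left(-1\right) \left(-297656\right) = 297656$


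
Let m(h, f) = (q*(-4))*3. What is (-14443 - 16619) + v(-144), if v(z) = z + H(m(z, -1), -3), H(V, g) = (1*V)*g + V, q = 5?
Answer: -31086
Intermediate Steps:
m(h, f) = -60 (m(h, f) = (5*(-4))*3 = -20*3 = -60)
H(V, g) = V + V*g (H(V, g) = V*g + V = V + V*g)
v(z) = 120 + z (v(z) = z - 60*(1 - 3) = z - 60*(-2) = z + 120 = 120 + z)
(-14443 - 16619) + v(-144) = (-14443 - 16619) + (120 - 144) = -31062 - 24 = -31086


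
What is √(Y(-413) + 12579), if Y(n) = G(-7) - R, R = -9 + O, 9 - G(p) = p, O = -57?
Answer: √12661 ≈ 112.52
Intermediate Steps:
G(p) = 9 - p
R = -66 (R = -9 - 57 = -66)
Y(n) = 82 (Y(n) = (9 - 1*(-7)) - 1*(-66) = (9 + 7) + 66 = 16 + 66 = 82)
√(Y(-413) + 12579) = √(82 + 12579) = √12661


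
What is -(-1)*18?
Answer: 18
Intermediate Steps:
-(-1)*18 = -1*(-1)*18 = 1*18 = 18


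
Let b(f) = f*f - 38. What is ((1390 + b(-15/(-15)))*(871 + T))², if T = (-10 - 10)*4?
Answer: 1145377269729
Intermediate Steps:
b(f) = -38 + f² (b(f) = f² - 38 = -38 + f²)
T = -80 (T = -20*4 = -80)
((1390 + b(-15/(-15)))*(871 + T))² = ((1390 + (-38 + (-15/(-15))²))*(871 - 80))² = ((1390 + (-38 + (-15*(-1/15))²))*791)² = ((1390 + (-38 + 1²))*791)² = ((1390 + (-38 + 1))*791)² = ((1390 - 37)*791)² = (1353*791)² = 1070223² = 1145377269729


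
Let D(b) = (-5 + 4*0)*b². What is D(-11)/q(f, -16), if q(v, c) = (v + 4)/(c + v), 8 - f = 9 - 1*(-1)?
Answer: 5445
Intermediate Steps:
f = -2 (f = 8 - (9 - 1*(-1)) = 8 - (9 + 1) = 8 - 1*10 = 8 - 10 = -2)
q(v, c) = (4 + v)/(c + v)
D(b) = -5*b² (D(b) = (-5 + 0)*b² = -5*b²)
D(-11)/q(f, -16) = (-5*(-11)²)/(((4 - 2)/(-16 - 2))) = (-5*121)/((2/(-18))) = -605/((-1/18*2)) = -605/(-⅑) = -605*(-9) = 5445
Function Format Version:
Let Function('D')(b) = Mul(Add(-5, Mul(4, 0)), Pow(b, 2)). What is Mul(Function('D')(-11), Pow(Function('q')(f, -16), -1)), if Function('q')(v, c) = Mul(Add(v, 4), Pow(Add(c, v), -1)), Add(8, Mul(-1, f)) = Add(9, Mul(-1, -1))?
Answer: 5445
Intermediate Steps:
f = -2 (f = Add(8, Mul(-1, Add(9, Mul(-1, -1)))) = Add(8, Mul(-1, Add(9, 1))) = Add(8, Mul(-1, 10)) = Add(8, -10) = -2)
Function('q')(v, c) = Mul(Pow(Add(c, v), -1), Add(4, v)) (Function('q')(v, c) = Mul(Add(4, v), Pow(Add(c, v), -1)) = Mul(Pow(Add(c, v), -1), Add(4, v)))
Function('D')(b) = Mul(-5, Pow(b, 2)) (Function('D')(b) = Mul(Add(-5, 0), Pow(b, 2)) = Mul(-5, Pow(b, 2)))
Mul(Function('D')(-11), Pow(Function('q')(f, -16), -1)) = Mul(Mul(-5, Pow(-11, 2)), Pow(Mul(Pow(Add(-16, -2), -1), Add(4, -2)), -1)) = Mul(Mul(-5, 121), Pow(Mul(Pow(-18, -1), 2), -1)) = Mul(-605, Pow(Mul(Rational(-1, 18), 2), -1)) = Mul(-605, Pow(Rational(-1, 9), -1)) = Mul(-605, -9) = 5445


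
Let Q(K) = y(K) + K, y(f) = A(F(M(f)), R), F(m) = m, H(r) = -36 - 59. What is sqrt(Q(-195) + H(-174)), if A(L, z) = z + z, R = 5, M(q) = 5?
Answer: 2*I*sqrt(70) ≈ 16.733*I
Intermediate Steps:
H(r) = -95
A(L, z) = 2*z
y(f) = 10 (y(f) = 2*5 = 10)
Q(K) = 10 + K
sqrt(Q(-195) + H(-174)) = sqrt((10 - 195) - 95) = sqrt(-185 - 95) = sqrt(-280) = 2*I*sqrt(70)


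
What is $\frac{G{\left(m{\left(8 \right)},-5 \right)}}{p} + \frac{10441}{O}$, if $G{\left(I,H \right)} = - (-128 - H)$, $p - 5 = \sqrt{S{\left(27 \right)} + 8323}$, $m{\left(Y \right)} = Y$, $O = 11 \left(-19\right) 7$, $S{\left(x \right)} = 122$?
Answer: $- \frac{17762593}{2463692} + \frac{123 \sqrt{8445}}{8420} \approx -5.8673$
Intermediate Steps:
$O = -1463$ ($O = \left(-209\right) 7 = -1463$)
$p = 5 + \sqrt{8445}$ ($p = 5 + \sqrt{122 + 8323} = 5 + \sqrt{8445} \approx 96.897$)
$G{\left(I,H \right)} = 128 + H$
$\frac{G{\left(m{\left(8 \right)},-5 \right)}}{p} + \frac{10441}{O} = \frac{128 - 5}{5 + \sqrt{8445}} + \frac{10441}{-1463} = \frac{123}{5 + \sqrt{8445}} + 10441 \left(- \frac{1}{1463}\right) = \frac{123}{5 + \sqrt{8445}} - \frac{10441}{1463} = - \frac{10441}{1463} + \frac{123}{5 + \sqrt{8445}}$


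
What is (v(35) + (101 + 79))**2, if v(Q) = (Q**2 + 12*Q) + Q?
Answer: 3459600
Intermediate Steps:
v(Q) = Q**2 + 13*Q
(v(35) + (101 + 79))**2 = (35*(13 + 35) + (101 + 79))**2 = (35*48 + 180)**2 = (1680 + 180)**2 = 1860**2 = 3459600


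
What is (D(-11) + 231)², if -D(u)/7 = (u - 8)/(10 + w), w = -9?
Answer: 132496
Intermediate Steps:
D(u) = 56 - 7*u (D(u) = -7*(u - 8)/(10 - 9) = -7*(-8 + u)/1 = -7*(-8 + u) = 56 - 7*u)
(D(-11) + 231)² = ((56 - 7*(-11)) + 231)² = ((56 + 77) + 231)² = (133 + 231)² = 364² = 132496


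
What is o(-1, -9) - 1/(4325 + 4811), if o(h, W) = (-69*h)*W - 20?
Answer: -5856177/9136 ≈ -641.00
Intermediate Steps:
o(h, W) = -20 - 69*W*h (o(h, W) = -69*W*h - 20 = -20 - 69*W*h)
o(-1, -9) - 1/(4325 + 4811) = (-20 - 69*(-9)*(-1)) - 1/(4325 + 4811) = (-20 - 621) - 1/9136 = -641 - 1*1/9136 = -641 - 1/9136 = -5856177/9136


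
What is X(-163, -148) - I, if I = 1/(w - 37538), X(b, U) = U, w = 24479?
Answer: -1932731/13059 ≈ -148.00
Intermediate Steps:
I = -1/13059 (I = 1/(24479 - 37538) = 1/(-13059) = -1/13059 ≈ -7.6576e-5)
X(-163, -148) - I = -148 - 1*(-1/13059) = -148 + 1/13059 = -1932731/13059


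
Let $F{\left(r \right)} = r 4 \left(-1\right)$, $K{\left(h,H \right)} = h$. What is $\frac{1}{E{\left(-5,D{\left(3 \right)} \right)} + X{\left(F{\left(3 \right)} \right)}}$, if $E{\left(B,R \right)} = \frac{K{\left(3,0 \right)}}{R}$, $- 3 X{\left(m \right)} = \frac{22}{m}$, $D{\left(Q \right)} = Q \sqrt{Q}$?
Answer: $\frac{198}{13} - \frac{108 \sqrt{3}}{13} \approx 0.84142$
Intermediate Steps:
$D{\left(Q \right)} = Q^{\frac{3}{2}}$
$F{\left(r \right)} = - 4 r$ ($F{\left(r \right)} = 4 r \left(-1\right) = - 4 r$)
$X{\left(m \right)} = - \frac{22}{3 m}$ ($X{\left(m \right)} = - \frac{22 \frac{1}{m}}{3} = - \frac{22}{3 m}$)
$E{\left(B,R \right)} = \frac{3}{R}$
$\frac{1}{E{\left(-5,D{\left(3 \right)} \right)} + X{\left(F{\left(3 \right)} \right)}} = \frac{1}{\frac{3}{3^{\frac{3}{2}}} - \frac{22}{3 \left(\left(-4\right) 3\right)}} = \frac{1}{\frac{3}{3 \sqrt{3}} - \frac{22}{3 \left(-12\right)}} = \frac{1}{3 \frac{\sqrt{3}}{9} - - \frac{11}{18}} = \frac{1}{\frac{\sqrt{3}}{3} + \frac{11}{18}} = \frac{1}{\frac{11}{18} + \frac{\sqrt{3}}{3}}$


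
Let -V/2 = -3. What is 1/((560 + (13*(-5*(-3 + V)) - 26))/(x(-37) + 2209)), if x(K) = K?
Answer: 724/113 ≈ 6.4071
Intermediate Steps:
V = 6 (V = -2*(-3) = 6)
1/((560 + (13*(-5*(-3 + V)) - 26))/(x(-37) + 2209)) = 1/((560 + (13*(-5*(-3 + 6)) - 26))/(-37 + 2209)) = 1/((560 + (13*(-5*3) - 26))/2172) = 1/((560 + (13*(-15) - 26))*(1/2172)) = 1/((560 + (-195 - 26))*(1/2172)) = 1/((560 - 221)*(1/2172)) = 1/(339*(1/2172)) = 1/(113/724) = 724/113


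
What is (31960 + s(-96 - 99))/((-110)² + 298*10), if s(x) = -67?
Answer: 31893/15080 ≈ 2.1149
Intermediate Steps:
(31960 + s(-96 - 99))/((-110)² + 298*10) = (31960 - 67)/((-110)² + 298*10) = 31893/(12100 + 2980) = 31893/15080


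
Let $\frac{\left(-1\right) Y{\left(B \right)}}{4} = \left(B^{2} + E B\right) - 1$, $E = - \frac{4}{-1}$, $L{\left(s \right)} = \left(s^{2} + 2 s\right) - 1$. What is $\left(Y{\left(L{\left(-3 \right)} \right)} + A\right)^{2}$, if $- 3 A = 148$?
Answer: $\frac{78400}{9} \approx 8711.1$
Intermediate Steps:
$A = - \frac{148}{3}$ ($A = \left(- \frac{1}{3}\right) 148 = - \frac{148}{3} \approx -49.333$)
$L{\left(s \right)} = -1 + s^{2} + 2 s$
$E = 4$ ($E = \left(-4\right) \left(-1\right) = 4$)
$Y{\left(B \right)} = 4 - 16 B - 4 B^{2}$ ($Y{\left(B \right)} = - 4 \left(\left(B^{2} + 4 B\right) - 1\right) = - 4 \left(-1 + B^{2} + 4 B\right) = 4 - 16 B - 4 B^{2}$)
$\left(Y{\left(L{\left(-3 \right)} \right)} + A\right)^{2} = \left(\left(4 - 16 \left(-1 + \left(-3\right)^{2} + 2 \left(-3\right)\right) - 4 \left(-1 + \left(-3\right)^{2} + 2 \left(-3\right)\right)^{2}\right) - \frac{148}{3}\right)^{2} = \left(\left(4 - 16 \left(-1 + 9 - 6\right) - 4 \left(-1 + 9 - 6\right)^{2}\right) - \frac{148}{3}\right)^{2} = \left(\left(4 - 32 - 4 \cdot 2^{2}\right) - \frac{148}{3}\right)^{2} = \left(\left(4 - 32 - 16\right) - \frac{148}{3}\right)^{2} = \left(-44 - \frac{148}{3}\right)^{2} = \left(- \frac{280}{3}\right)^{2} = \frac{78400}{9}$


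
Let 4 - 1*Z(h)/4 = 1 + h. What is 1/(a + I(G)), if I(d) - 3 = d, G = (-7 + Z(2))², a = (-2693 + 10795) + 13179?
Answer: 1/21293 ≈ 4.6964e-5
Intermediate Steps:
Z(h) = 12 - 4*h (Z(h) = 16 - 4*(1 + h) = 16 + (-4 - 4*h) = 12 - 4*h)
a = 21281 (a = 8102 + 13179 = 21281)
G = 9 (G = (-7 + (12 - 4*2))² = (-7 + (12 - 8))² = (-7 + 4)² = (-3)² = 9)
I(d) = 3 + d
1/(a + I(G)) = 1/(21281 + (3 + 9)) = 1/(21281 + 12) = 1/21293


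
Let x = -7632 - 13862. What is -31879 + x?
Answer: -53373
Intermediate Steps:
x = -21494
-31879 + x = -31879 - 21494 = -53373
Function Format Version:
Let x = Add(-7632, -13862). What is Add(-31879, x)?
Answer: -53373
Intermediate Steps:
x = -21494
Add(-31879, x) = Add(-31879, -21494) = -53373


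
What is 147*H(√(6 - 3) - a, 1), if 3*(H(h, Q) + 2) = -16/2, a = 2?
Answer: -686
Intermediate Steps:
H(h, Q) = -14/3 (H(h, Q) = -2 + (-16/2)/3 = -2 + (-16*½)/3 = -2 + (⅓)*(-8) = -2 - 8/3 = -14/3)
147*H(√(6 - 3) - a, 1) = 147*(-14/3) = -686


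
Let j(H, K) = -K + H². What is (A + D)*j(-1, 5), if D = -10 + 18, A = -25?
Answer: 68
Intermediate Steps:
j(H, K) = H² - K
D = 8
(A + D)*j(-1, 5) = (-25 + 8)*((-1)² - 1*5) = -17*(1 - 5) = -17*(-4) = 68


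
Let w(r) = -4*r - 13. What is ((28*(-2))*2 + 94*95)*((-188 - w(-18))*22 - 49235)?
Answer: -482071242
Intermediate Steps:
w(r) = -13 - 4*r
((28*(-2))*2 + 94*95)*((-188 - w(-18))*22 - 49235) = ((28*(-2))*2 + 94*95)*((-188 - (-13 - 4*(-18)))*22 - 49235) = (-56*2 + 8930)*((-188 - (-13 + 72))*22 - 49235) = (-112 + 8930)*((-188 - 1*59)*22 - 49235) = 8818*((-188 - 59)*22 - 49235) = 8818*(-247*22 - 49235) = 8818*(-5434 - 49235) = 8818*(-54669) = -482071242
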